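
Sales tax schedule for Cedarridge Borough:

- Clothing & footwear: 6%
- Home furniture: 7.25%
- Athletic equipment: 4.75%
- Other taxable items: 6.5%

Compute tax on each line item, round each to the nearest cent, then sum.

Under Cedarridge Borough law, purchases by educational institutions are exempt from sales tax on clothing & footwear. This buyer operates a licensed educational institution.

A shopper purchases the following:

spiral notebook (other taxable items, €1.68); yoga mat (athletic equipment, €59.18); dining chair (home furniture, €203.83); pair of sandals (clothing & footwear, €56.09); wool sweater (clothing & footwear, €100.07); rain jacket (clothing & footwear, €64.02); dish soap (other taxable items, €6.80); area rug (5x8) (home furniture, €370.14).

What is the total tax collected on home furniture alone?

€41.62

Dining chair €203.83: home furniture → 7.25% → €14.78
Area rug (5x8) €370.14: home furniture → 7.25% → €26.84
Tax on home furniture = €14.78 + €26.84 = €41.62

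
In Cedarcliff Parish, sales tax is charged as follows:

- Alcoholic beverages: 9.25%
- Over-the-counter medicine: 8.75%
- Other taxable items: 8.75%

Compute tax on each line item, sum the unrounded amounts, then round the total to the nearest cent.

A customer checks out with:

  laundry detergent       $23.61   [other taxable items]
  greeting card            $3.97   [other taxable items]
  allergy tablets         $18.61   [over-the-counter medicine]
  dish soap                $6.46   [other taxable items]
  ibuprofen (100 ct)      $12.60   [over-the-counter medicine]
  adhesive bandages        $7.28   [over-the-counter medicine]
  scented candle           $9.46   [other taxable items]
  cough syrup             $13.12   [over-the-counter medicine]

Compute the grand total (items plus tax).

Laundry detergent $23.61: other taxable items → 8.75% → $2.065875
Greeting card $3.97: other taxable items → 8.75% → $0.347375
Allergy tablets $18.61: over-the-counter medicine → 8.75% → $1.628375
Dish soap $6.46: other taxable items → 8.75% → $0.56525
Ibuprofen (100 ct) $12.60: over-the-counter medicine → 8.75% → $1.1025
Adhesive bandages $7.28: over-the-counter medicine → 8.75% → $0.637
Scented candle $9.46: other taxable items → 8.75% → $0.82775
Cough syrup $13.12: over-the-counter medicine → 8.75% → $1.148
Subtotal = $95.11; unrounded tax = $8.322125 → $8.32; total due = $103.43

$103.43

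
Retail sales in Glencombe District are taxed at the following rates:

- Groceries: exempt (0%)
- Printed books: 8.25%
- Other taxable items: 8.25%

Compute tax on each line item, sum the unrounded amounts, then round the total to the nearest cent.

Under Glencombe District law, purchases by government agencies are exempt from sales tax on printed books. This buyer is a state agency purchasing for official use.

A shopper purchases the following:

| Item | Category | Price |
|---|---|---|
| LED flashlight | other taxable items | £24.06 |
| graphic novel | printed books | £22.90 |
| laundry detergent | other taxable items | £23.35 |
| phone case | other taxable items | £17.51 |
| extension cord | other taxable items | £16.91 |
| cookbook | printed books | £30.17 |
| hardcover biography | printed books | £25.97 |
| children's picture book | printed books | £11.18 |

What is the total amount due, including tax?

LED flashlight £24.06: other taxable items → 8.25% → £1.98495
Graphic novel £22.90: printed books, buyer-exempt → 0% → £0.00
Laundry detergent £23.35: other taxable items → 8.25% → £1.926375
Phone case £17.51: other taxable items → 8.25% → £1.444575
Extension cord £16.91: other taxable items → 8.25% → £1.395075
Cookbook £30.17: printed books, buyer-exempt → 0% → £0.00
Hardcover biography £25.97: printed books, buyer-exempt → 0% → £0.00
Children's picture book £11.18: printed books, buyer-exempt → 0% → £0.00
Subtotal = £172.05; unrounded tax = £6.750975 → £6.75; total due = £178.80

£178.80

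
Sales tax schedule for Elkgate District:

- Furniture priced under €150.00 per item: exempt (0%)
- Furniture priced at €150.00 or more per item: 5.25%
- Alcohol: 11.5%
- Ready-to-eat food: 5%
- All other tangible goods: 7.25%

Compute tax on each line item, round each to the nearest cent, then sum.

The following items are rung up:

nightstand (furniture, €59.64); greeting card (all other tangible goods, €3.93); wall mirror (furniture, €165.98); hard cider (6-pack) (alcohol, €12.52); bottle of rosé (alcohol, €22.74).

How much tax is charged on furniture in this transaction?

€8.71

Nightstand €59.64: furniture, under €150.00 → 0% → €0.00
Wall mirror €165.98: furniture, €150.00 or more → 5.25% → €8.71
Tax on furniture = €0.00 + €8.71 = €8.71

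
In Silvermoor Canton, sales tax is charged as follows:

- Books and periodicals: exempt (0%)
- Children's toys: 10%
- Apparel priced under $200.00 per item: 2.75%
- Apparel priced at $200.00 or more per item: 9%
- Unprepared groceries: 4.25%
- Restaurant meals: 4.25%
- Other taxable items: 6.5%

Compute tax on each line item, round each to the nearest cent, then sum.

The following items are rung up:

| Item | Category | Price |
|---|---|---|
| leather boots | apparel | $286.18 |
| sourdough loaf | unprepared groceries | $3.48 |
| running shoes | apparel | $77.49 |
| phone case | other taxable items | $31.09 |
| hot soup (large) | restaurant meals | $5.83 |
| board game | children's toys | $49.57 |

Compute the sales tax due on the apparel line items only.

$27.89

Leather boots $286.18: apparel, $200.00 or more → 9% → $25.76
Running shoes $77.49: apparel, under $200.00 → 2.75% → $2.13
Tax on apparel = $25.76 + $2.13 = $27.89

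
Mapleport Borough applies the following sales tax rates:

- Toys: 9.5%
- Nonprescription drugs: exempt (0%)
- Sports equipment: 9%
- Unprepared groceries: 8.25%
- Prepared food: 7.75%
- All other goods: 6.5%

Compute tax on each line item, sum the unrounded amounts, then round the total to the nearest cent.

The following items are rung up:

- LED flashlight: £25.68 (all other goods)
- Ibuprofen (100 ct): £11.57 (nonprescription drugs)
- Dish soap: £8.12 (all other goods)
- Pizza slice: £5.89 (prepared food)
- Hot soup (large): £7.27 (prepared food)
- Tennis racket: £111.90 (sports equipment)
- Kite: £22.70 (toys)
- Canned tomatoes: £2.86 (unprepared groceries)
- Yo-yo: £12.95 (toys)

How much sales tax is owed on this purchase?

LED flashlight £25.68: all other goods → 6.5% → £1.6692
Ibuprofen (100 ct) £11.57: nonprescription drugs → 0% → £0.00
Dish soap £8.12: all other goods → 6.5% → £0.5278
Pizza slice £5.89: prepared food → 7.75% → £0.456475
Hot soup (large) £7.27: prepared food → 7.75% → £0.563425
Tennis racket £111.90: sports equipment → 9% → £10.071
Kite £22.70: toys → 9.5% → £2.1565
Canned tomatoes £2.86: unprepared groceries → 8.25% → £0.23595
Yo-yo £12.95: toys → 9.5% → £1.23025
Unrounded tax sum = £16.9106 → £16.91

£16.91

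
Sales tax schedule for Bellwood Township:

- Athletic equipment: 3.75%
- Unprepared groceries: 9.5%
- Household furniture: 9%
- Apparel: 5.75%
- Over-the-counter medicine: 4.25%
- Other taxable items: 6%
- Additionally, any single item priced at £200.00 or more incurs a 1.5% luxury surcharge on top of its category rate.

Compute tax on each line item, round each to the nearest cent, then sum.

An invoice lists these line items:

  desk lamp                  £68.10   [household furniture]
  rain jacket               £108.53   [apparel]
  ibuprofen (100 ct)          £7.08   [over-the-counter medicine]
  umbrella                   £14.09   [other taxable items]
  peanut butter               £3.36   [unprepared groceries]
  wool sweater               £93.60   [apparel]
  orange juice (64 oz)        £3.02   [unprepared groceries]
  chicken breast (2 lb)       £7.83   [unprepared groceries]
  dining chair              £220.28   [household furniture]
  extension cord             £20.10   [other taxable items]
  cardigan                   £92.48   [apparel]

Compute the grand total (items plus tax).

£688.38

Desk lamp £68.10: household furniture → 9% → £6.13
Rain jacket £108.53: apparel → 5.75% → £6.24
Ibuprofen (100 ct) £7.08: over-the-counter medicine → 4.25% → £0.30
Umbrella £14.09: other taxable items → 6% → £0.85
Peanut butter £3.36: unprepared groceries → 9.5% → £0.32
Wool sweater £93.60: apparel → 5.75% → £5.38
Orange juice (64 oz) £3.02: unprepared groceries → 9.5% → £0.29
Chicken breast (2 lb) £7.83: unprepared groceries → 9.5% → £0.74
Dining chair £220.28: household furniture → 9% + 1.5% surcharge = 10.5% → £23.13
Extension cord £20.10: other taxable items → 6% → £1.21
Cardigan £92.48: apparel → 5.75% → £5.32
Subtotal = £638.47; tax = £49.91; total due = £688.38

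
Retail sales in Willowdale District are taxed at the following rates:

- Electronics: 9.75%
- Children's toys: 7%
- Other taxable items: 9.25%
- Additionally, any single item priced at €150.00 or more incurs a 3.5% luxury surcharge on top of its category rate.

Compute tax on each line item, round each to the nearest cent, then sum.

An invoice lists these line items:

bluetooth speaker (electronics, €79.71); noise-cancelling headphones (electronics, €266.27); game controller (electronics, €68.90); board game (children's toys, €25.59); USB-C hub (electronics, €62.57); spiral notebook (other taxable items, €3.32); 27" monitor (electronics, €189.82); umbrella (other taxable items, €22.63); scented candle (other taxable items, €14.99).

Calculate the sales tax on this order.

€86.60

Bluetooth speaker €79.71: electronics → 9.75% → €7.77
Noise-cancelling headphones €266.27: electronics → 9.75% + 3.5% surcharge = 13.25% → €35.28
Game controller €68.90: electronics → 9.75% → €6.72
Board game €25.59: children's toys → 7% → €1.79
USB-C hub €62.57: electronics → 9.75% → €6.10
Spiral notebook €3.32: other taxable items → 9.25% → €0.31
27" monitor €189.82: electronics → 9.75% + 3.5% surcharge = 13.25% → €25.15
Umbrella €22.63: other taxable items → 9.25% → €2.09
Scented candle €14.99: other taxable items → 9.25% → €1.39
Total tax = €7.77 + €35.28 + €6.72 + €1.79 + €6.10 + €0.31 + €25.15 + €2.09 + €1.39 = €86.60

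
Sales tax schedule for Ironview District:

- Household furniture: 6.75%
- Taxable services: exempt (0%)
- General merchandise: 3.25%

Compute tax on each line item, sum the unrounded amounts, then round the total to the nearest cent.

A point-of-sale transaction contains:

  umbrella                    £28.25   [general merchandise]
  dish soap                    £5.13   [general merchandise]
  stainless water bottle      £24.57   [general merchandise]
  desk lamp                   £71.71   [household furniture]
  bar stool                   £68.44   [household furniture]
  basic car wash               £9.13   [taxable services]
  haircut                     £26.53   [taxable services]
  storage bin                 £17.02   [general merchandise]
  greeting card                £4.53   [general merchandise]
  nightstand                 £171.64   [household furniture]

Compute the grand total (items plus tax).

Umbrella £28.25: general merchandise → 3.25% → £0.918125
Dish soap £5.13: general merchandise → 3.25% → £0.166725
Stainless water bottle £24.57: general merchandise → 3.25% → £0.798525
Desk lamp £71.71: household furniture → 6.75% → £4.840425
Bar stool £68.44: household furniture → 6.75% → £4.6197
Basic car wash £9.13: taxable services → 0% → £0.00
Haircut £26.53: taxable services → 0% → £0.00
Storage bin £17.02: general merchandise → 3.25% → £0.55315
Greeting card £4.53: general merchandise → 3.25% → £0.147225
Nightstand £171.64: household furniture → 6.75% → £11.5857
Subtotal = £426.95; unrounded tax = £23.629575 → £23.63; total due = £450.58

£450.58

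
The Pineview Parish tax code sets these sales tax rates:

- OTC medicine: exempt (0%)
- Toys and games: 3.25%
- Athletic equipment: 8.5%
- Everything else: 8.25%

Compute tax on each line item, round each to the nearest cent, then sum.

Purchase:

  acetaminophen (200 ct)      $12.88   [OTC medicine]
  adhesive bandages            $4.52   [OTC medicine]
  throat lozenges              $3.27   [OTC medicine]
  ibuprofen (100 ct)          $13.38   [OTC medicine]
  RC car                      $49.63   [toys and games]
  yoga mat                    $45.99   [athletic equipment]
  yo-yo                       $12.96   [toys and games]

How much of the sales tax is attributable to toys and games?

RC car $49.63: toys and games → 3.25% → $1.61
Yo-yo $12.96: toys and games → 3.25% → $0.42
Tax on toys and games = $1.61 + $0.42 = $2.03

$2.03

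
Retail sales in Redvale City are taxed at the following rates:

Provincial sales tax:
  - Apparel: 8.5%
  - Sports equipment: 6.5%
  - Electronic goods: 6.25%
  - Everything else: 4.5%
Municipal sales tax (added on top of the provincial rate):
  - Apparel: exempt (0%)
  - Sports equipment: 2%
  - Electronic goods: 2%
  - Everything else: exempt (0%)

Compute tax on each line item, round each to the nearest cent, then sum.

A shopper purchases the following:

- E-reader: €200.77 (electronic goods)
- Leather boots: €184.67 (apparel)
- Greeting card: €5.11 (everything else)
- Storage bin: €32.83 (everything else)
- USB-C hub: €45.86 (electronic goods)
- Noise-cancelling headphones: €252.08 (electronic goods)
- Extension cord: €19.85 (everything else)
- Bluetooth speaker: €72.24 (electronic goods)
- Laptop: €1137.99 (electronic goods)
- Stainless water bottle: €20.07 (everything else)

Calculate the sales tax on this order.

€160.18

E-reader €200.77: electronic goods → 6.25% + 2% municipal = 8.25% → €16.56
Leather boots €184.67: apparel → 8.5% + 0% municipal = 8.5% → €15.70
Greeting card €5.11: everything else → 4.5% + 0% municipal = 4.5% → €0.23
Storage bin €32.83: everything else → 4.5% + 0% municipal = 4.5% → €1.48
USB-C hub €45.86: electronic goods → 6.25% + 2% municipal = 8.25% → €3.78
Noise-cancelling headphones €252.08: electronic goods → 6.25% + 2% municipal = 8.25% → €20.80
Extension cord €19.85: everything else → 4.5% + 0% municipal = 4.5% → €0.89
Bluetooth speaker €72.24: electronic goods → 6.25% + 2% municipal = 8.25% → €5.96
Laptop €1137.99: electronic goods → 6.25% + 2% municipal = 8.25% → €93.88
Stainless water bottle €20.07: everything else → 4.5% + 0% municipal = 4.5% → €0.90
Total tax = €16.56 + €15.70 + €0.23 + €1.48 + €3.78 + €20.80 + €0.89 + €5.96 + €93.88 + €0.90 = €160.18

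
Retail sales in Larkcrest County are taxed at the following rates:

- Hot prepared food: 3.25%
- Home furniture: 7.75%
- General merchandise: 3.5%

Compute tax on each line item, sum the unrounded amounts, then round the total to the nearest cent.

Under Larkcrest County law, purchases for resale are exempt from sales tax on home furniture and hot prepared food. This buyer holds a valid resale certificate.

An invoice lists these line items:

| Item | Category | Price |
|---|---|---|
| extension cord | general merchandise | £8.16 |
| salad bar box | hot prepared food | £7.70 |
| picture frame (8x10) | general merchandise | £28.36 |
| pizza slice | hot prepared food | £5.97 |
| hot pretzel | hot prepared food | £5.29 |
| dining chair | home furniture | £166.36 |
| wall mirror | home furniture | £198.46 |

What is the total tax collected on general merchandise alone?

Extension cord £8.16: general merchandise → 3.5% → £0.2856
Picture frame (8x10) £28.36: general merchandise → 3.5% → £0.9926
Tax on general merchandise: unrounded sum = £1.2782 → £1.28

£1.28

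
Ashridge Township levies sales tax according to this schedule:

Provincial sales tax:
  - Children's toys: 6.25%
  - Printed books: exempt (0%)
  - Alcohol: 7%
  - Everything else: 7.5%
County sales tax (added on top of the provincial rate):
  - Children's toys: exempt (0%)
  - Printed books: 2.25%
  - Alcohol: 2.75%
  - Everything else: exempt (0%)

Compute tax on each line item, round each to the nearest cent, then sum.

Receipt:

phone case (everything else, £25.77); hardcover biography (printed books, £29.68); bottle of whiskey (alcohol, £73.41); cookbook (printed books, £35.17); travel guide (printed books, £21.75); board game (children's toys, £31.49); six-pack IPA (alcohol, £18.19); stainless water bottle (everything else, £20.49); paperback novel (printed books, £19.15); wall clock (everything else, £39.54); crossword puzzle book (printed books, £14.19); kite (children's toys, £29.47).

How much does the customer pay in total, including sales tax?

Phone case £25.77: everything else → 7.5% + 0% county = 7.5% → £1.93
Hardcover biography £29.68: printed books → 0% + 2.25% county = 2.25% → £0.67
Bottle of whiskey £73.41: alcohol → 7% + 2.75% county = 9.75% → £7.16
Cookbook £35.17: printed books → 0% + 2.25% county = 2.25% → £0.79
Travel guide £21.75: printed books → 0% + 2.25% county = 2.25% → £0.49
Board game £31.49: children's toys → 6.25% + 0% county = 6.25% → £1.97
Six-pack IPA £18.19: alcohol → 7% + 2.75% county = 9.75% → £1.77
Stainless water bottle £20.49: everything else → 7.5% + 0% county = 7.5% → £1.54
Paperback novel £19.15: printed books → 0% + 2.25% county = 2.25% → £0.43
Wall clock £39.54: everything else → 7.5% + 0% county = 7.5% → £2.97
Crossword puzzle book £14.19: printed books → 0% + 2.25% county = 2.25% → £0.32
Kite £29.47: children's toys → 6.25% + 0% county = 6.25% → £1.84
Subtotal = £358.30; tax = £21.88; total due = £380.18

£380.18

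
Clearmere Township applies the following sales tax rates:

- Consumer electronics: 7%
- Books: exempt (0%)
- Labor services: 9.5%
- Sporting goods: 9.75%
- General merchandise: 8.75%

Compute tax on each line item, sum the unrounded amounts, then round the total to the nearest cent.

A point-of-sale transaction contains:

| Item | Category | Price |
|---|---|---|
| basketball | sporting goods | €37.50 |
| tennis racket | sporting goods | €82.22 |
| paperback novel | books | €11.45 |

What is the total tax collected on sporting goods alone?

€11.67

Basketball €37.50: sporting goods → 9.75% → €3.65625
Tennis racket €82.22: sporting goods → 9.75% → €8.01645
Tax on sporting goods: unrounded sum = €11.6727 → €11.67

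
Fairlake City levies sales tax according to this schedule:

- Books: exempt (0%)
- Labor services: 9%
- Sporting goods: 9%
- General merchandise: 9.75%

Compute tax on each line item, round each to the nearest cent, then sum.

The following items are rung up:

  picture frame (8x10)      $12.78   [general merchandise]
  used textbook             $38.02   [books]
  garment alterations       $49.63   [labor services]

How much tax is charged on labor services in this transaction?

$4.47

Garment alterations $49.63: labor services → 9% → $4.47
Tax on labor services = $4.47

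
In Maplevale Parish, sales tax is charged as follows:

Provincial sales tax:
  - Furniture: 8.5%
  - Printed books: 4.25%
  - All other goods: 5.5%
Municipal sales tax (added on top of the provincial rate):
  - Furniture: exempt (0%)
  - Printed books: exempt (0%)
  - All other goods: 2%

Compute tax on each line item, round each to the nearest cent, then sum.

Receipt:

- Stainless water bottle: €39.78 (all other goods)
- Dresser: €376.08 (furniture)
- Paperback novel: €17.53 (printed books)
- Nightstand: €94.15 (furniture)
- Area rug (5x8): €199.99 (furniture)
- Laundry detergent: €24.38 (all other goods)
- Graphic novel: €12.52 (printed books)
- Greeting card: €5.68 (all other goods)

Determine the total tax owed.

Stainless water bottle €39.78: all other goods → 5.5% + 2% municipal = 7.5% → €2.98
Dresser €376.08: furniture → 8.5% + 0% municipal = 8.5% → €31.97
Paperback novel €17.53: printed books → 4.25% + 0% municipal = 4.25% → €0.75
Nightstand €94.15: furniture → 8.5% + 0% municipal = 8.5% → €8.00
Area rug (5x8) €199.99: furniture → 8.5% + 0% municipal = 8.5% → €17.00
Laundry detergent €24.38: all other goods → 5.5% + 2% municipal = 7.5% → €1.83
Graphic novel €12.52: printed books → 4.25% + 0% municipal = 4.25% → €0.53
Greeting card €5.68: all other goods → 5.5% + 2% municipal = 7.5% → €0.43
Total tax = €2.98 + €31.97 + €0.75 + €8.00 + €17.00 + €1.83 + €0.53 + €0.43 = €63.49

€63.49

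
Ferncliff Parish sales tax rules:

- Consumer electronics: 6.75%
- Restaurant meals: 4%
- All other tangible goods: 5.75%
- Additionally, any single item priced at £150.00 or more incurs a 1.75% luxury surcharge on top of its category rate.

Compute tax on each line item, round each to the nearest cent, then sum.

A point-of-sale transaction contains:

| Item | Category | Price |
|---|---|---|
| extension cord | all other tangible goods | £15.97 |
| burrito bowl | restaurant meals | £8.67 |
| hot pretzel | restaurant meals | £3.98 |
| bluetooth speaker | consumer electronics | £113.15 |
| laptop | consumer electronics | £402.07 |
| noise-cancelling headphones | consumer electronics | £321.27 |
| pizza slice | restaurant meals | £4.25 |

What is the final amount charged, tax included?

£940.09

Extension cord £15.97: all other tangible goods → 5.75% → £0.92
Burrito bowl £8.67: restaurant meals → 4% → £0.35
Hot pretzel £3.98: restaurant meals → 4% → £0.16
Bluetooth speaker £113.15: consumer electronics → 6.75% → £7.64
Laptop £402.07: consumer electronics → 6.75% + 1.75% surcharge = 8.5% → £34.18
Noise-cancelling headphones £321.27: consumer electronics → 6.75% + 1.75% surcharge = 8.5% → £27.31
Pizza slice £4.25: restaurant meals → 4% → £0.17
Subtotal = £869.36; tax = £70.73; total due = £940.09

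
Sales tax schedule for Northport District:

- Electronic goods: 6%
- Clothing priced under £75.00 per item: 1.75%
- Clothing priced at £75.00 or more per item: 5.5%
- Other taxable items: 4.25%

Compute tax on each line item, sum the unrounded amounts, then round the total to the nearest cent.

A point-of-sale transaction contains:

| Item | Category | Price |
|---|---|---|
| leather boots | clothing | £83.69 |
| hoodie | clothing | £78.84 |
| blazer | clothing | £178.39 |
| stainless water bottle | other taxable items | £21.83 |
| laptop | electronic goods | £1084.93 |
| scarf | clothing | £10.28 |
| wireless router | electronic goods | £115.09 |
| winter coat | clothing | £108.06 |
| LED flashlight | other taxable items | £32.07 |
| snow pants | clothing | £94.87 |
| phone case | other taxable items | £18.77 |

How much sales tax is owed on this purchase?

£105.18

Leather boots £83.69: clothing, £75.00 or more → 5.5% → £4.60295
Hoodie £78.84: clothing, £75.00 or more → 5.5% → £4.3362
Blazer £178.39: clothing, £75.00 or more → 5.5% → £9.81145
Stainless water bottle £21.83: other taxable items → 4.25% → £0.927775
Laptop £1084.93: electronic goods → 6% → £65.0958
Scarf £10.28: clothing, under £75.00 → 1.75% → £0.1799
Wireless router £115.09: electronic goods → 6% → £6.9054
Winter coat £108.06: clothing, £75.00 or more → 5.5% → £5.9433
LED flashlight £32.07: other taxable items → 4.25% → £1.362975
Snow pants £94.87: clothing, £75.00 or more → 5.5% → £5.21785
Phone case £18.77: other taxable items → 4.25% → £0.797725
Unrounded tax sum = £105.181325 → £105.18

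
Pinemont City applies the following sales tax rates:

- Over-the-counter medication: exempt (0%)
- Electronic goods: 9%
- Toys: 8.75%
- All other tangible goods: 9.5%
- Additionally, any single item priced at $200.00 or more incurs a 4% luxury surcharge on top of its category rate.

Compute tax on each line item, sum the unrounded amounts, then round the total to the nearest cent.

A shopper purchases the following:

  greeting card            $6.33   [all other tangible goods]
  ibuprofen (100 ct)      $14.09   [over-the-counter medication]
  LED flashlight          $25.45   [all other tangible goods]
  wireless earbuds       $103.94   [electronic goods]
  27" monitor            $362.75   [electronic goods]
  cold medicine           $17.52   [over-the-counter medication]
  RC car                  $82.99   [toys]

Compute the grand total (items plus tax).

$679.86

Greeting card $6.33: all other tangible goods → 9.5% → $0.60135
Ibuprofen (100 ct) $14.09: over-the-counter medication → 0% → $0.00
LED flashlight $25.45: all other tangible goods → 9.5% → $2.41775
Wireless earbuds $103.94: electronic goods → 9% → $9.3546
27" monitor $362.75: electronic goods → 9% + 4% surcharge = 13% → $47.1575
Cold medicine $17.52: over-the-counter medication → 0% → $0.00
RC car $82.99: toys → 8.75% → $7.261625
Subtotal = $613.07; unrounded tax = $66.792825 → $66.79; total due = $679.86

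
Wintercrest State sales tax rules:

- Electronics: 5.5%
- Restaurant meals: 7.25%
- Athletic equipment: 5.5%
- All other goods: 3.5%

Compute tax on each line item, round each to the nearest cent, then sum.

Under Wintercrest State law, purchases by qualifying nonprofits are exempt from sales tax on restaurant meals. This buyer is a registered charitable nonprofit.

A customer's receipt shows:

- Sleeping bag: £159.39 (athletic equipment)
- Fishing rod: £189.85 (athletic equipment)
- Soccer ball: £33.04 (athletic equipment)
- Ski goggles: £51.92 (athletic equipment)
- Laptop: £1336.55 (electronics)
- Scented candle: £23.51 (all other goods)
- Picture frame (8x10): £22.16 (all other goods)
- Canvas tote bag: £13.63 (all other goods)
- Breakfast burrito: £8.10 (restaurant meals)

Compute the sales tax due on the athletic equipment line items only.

Sleeping bag £159.39: athletic equipment → 5.5% → £8.77
Fishing rod £189.85: athletic equipment → 5.5% → £10.44
Soccer ball £33.04: athletic equipment → 5.5% → £1.82
Ski goggles £51.92: athletic equipment → 5.5% → £2.86
Tax on athletic equipment = £8.77 + £10.44 + £1.82 + £2.86 = £23.89

£23.89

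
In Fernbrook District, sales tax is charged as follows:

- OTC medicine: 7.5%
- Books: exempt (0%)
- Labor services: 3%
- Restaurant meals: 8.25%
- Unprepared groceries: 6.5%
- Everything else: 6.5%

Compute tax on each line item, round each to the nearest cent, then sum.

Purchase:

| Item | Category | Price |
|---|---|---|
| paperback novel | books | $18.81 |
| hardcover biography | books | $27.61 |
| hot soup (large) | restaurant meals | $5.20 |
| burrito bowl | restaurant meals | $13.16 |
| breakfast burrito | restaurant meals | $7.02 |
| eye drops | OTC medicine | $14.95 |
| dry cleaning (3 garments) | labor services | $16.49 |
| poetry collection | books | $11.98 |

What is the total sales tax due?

Paperback novel $18.81: books → 0% → $0.00
Hardcover biography $27.61: books → 0% → $0.00
Hot soup (large) $5.20: restaurant meals → 8.25% → $0.43
Burrito bowl $13.16: restaurant meals → 8.25% → $1.09
Breakfast burrito $7.02: restaurant meals → 8.25% → $0.58
Eye drops $14.95: OTC medicine → 7.5% → $1.12
Dry cleaning (3 garments) $16.49: labor services → 3% → $0.49
Poetry collection $11.98: books → 0% → $0.00
Total tax = $0.43 + $1.09 + $0.58 + $1.12 + $0.49 = $3.71

$3.71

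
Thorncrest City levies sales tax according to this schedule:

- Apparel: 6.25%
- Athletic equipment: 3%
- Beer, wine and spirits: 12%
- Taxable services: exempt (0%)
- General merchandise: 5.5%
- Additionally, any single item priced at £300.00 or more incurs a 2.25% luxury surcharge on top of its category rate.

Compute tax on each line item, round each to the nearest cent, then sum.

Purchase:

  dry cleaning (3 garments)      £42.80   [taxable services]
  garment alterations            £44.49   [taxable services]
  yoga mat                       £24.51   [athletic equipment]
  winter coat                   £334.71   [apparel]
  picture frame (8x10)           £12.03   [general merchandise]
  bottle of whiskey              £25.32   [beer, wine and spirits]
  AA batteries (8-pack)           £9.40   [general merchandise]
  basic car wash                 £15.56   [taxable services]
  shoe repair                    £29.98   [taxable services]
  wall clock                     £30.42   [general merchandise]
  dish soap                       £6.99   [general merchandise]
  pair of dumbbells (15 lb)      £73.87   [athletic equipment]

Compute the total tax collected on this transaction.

£37.68

Dry cleaning (3 garments) £42.80: taxable services → 0% → £0.00
Garment alterations £44.49: taxable services → 0% → £0.00
Yoga mat £24.51: athletic equipment → 3% → £0.74
Winter coat £334.71: apparel → 6.25% + 2.25% surcharge = 8.5% → £28.45
Picture frame (8x10) £12.03: general merchandise → 5.5% → £0.66
Bottle of whiskey £25.32: beer, wine and spirits → 12% → £3.04
AA batteries (8-pack) £9.40: general merchandise → 5.5% → £0.52
Basic car wash £15.56: taxable services → 0% → £0.00
Shoe repair £29.98: taxable services → 0% → £0.00
Wall clock £30.42: general merchandise → 5.5% → £1.67
Dish soap £6.99: general merchandise → 5.5% → £0.38
Pair of dumbbells (15 lb) £73.87: athletic equipment → 3% → £2.22
Total tax = £0.74 + £28.45 + £0.66 + £3.04 + £0.52 + £1.67 + £0.38 + £2.22 = £37.68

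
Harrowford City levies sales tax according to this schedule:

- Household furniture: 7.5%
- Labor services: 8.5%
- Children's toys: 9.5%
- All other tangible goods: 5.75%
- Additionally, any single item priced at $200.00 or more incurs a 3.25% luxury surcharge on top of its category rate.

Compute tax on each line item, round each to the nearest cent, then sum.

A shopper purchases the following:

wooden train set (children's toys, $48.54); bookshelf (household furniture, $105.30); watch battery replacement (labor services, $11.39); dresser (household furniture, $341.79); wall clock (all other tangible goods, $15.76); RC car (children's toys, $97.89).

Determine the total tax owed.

Wooden train set $48.54: children's toys → 9.5% → $4.61
Bookshelf $105.30: household furniture → 7.5% → $7.90
Watch battery replacement $11.39: labor services → 8.5% → $0.97
Dresser $341.79: household furniture → 7.5% + 3.25% surcharge = 10.75% → $36.74
Wall clock $15.76: all other tangible goods → 5.75% → $0.91
RC car $97.89: children's toys → 9.5% → $9.30
Total tax = $4.61 + $7.90 + $0.97 + $36.74 + $0.91 + $9.30 = $60.43

$60.43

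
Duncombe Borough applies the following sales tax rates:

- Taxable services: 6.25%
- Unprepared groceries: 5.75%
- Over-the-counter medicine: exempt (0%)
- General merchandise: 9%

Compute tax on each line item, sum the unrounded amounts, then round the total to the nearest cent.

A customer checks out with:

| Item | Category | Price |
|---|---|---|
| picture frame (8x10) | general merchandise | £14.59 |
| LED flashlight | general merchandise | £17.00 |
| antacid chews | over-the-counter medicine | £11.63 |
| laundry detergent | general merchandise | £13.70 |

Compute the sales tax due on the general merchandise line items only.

£4.08

Picture frame (8x10) £14.59: general merchandise → 9% → £1.3131
LED flashlight £17.00: general merchandise → 9% → £1.53
Laundry detergent £13.70: general merchandise → 9% → £1.233
Tax on general merchandise: unrounded sum = £4.0761 → £4.08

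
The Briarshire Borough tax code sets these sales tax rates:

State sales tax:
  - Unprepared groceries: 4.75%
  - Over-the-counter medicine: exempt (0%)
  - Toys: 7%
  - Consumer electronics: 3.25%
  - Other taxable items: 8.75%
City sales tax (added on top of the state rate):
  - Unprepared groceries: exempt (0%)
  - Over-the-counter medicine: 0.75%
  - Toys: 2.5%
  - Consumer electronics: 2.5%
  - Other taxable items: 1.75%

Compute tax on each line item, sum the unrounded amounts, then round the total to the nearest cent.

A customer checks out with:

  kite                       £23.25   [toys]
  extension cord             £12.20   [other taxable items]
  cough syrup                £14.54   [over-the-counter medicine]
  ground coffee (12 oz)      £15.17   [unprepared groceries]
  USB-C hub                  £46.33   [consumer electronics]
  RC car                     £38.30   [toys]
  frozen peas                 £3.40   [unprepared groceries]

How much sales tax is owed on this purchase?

Kite £23.25: toys → 7% + 2.5% city = 9.5% → £2.20875
Extension cord £12.20: other taxable items → 8.75% + 1.75% city = 10.5% → £1.281
Cough syrup £14.54: over-the-counter medicine → 0% + 0.75% city = 0.75% → £0.10905
Ground coffee (12 oz) £15.17: unprepared groceries → 4.75% + 0% city = 4.75% → £0.720575
USB-C hub £46.33: consumer electronics → 3.25% + 2.5% city = 5.75% → £2.663975
RC car £38.30: toys → 7% + 2.5% city = 9.5% → £3.6385
Frozen peas £3.40: unprepared groceries → 4.75% + 0% city = 4.75% → £0.1615
Unrounded tax sum = £10.78335 → £10.78

£10.78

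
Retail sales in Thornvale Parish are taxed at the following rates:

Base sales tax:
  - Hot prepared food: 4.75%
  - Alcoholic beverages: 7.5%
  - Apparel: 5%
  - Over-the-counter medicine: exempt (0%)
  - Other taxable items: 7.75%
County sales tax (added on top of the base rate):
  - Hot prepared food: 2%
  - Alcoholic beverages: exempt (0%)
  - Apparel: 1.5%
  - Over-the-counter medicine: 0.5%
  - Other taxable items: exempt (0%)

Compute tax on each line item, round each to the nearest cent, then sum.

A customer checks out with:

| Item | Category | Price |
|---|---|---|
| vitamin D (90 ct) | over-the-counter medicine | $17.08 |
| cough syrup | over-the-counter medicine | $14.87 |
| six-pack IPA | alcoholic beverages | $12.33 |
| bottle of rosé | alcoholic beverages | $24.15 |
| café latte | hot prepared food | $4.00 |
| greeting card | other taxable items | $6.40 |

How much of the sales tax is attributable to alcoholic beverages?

Six-pack IPA $12.33: alcoholic beverages → 7.5% + 0% county = 7.5% → $0.92
Bottle of rosé $24.15: alcoholic beverages → 7.5% + 0% county = 7.5% → $1.81
Tax on alcoholic beverages = $0.92 + $1.81 = $2.73

$2.73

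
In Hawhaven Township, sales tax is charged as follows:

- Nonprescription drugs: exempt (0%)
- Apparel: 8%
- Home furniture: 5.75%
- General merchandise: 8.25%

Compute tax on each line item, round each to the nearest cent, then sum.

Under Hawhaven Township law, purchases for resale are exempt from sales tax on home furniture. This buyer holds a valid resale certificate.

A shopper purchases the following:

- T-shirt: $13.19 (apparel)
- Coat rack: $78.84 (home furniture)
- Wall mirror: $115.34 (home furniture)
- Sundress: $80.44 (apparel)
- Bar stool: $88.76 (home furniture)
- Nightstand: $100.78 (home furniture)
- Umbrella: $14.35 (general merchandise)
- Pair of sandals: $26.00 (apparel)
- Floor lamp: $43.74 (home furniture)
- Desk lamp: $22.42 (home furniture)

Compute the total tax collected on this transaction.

$10.76

T-shirt $13.19: apparel → 8% → $1.06
Coat rack $78.84: home furniture, buyer-exempt → 0% → $0.00
Wall mirror $115.34: home furniture, buyer-exempt → 0% → $0.00
Sundress $80.44: apparel → 8% → $6.44
Bar stool $88.76: home furniture, buyer-exempt → 0% → $0.00
Nightstand $100.78: home furniture, buyer-exempt → 0% → $0.00
Umbrella $14.35: general merchandise → 8.25% → $1.18
Pair of sandals $26.00: apparel → 8% → $2.08
Floor lamp $43.74: home furniture, buyer-exempt → 0% → $0.00
Desk lamp $22.42: home furniture, buyer-exempt → 0% → $0.00
Total tax = $1.06 + $6.44 + $1.18 + $2.08 = $10.76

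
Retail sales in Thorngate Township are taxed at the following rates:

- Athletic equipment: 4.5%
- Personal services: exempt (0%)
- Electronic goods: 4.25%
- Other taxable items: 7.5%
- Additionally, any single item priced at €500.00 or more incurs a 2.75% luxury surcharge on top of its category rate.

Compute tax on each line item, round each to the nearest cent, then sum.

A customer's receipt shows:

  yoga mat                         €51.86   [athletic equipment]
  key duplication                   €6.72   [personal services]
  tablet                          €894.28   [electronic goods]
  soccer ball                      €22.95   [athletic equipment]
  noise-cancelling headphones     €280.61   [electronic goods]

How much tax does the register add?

€77.89

Yoga mat €51.86: athletic equipment → 4.5% → €2.33
Key duplication €6.72: personal services → 0% → €0.00
Tablet €894.28: electronic goods → 4.25% + 2.75% surcharge = 7% → €62.60
Soccer ball €22.95: athletic equipment → 4.5% → €1.03
Noise-cancelling headphones €280.61: electronic goods → 4.25% → €11.93
Total tax = €2.33 + €62.60 + €1.03 + €11.93 = €77.89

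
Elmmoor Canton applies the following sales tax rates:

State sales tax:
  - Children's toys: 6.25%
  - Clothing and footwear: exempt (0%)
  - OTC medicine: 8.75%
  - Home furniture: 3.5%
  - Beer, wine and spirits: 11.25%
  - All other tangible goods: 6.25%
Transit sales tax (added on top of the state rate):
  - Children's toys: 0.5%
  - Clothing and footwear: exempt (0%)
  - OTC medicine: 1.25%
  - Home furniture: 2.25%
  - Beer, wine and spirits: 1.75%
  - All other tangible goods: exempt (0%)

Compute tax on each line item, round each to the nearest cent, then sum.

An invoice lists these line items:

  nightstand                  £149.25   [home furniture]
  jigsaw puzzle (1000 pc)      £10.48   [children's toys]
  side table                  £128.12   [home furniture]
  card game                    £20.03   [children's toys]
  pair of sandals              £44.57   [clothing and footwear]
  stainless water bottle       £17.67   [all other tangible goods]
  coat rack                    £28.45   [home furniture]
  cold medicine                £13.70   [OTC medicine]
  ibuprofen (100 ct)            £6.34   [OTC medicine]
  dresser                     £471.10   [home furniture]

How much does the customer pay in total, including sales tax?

Nightstand £149.25: home furniture → 3.5% + 2.25% transit = 5.75% → £8.58
Jigsaw puzzle (1000 pc) £10.48: children's toys → 6.25% + 0.5% transit = 6.75% → £0.71
Side table £128.12: home furniture → 3.5% + 2.25% transit = 5.75% → £7.37
Card game £20.03: children's toys → 6.25% + 0.5% transit = 6.75% → £1.35
Pair of sandals £44.57: clothing and footwear → 0% + 0% transit = 0% → £0.00
Stainless water bottle £17.67: all other tangible goods → 6.25% + 0% transit = 6.25% → £1.10
Coat rack £28.45: home furniture → 3.5% + 2.25% transit = 5.75% → £1.64
Cold medicine £13.70: OTC medicine → 8.75% + 1.25% transit = 10% → £1.37
Ibuprofen (100 ct) £6.34: OTC medicine → 8.75% + 1.25% transit = 10% → £0.63
Dresser £471.10: home furniture → 3.5% + 2.25% transit = 5.75% → £27.09
Subtotal = £889.71; tax = £49.84; total due = £939.55

£939.55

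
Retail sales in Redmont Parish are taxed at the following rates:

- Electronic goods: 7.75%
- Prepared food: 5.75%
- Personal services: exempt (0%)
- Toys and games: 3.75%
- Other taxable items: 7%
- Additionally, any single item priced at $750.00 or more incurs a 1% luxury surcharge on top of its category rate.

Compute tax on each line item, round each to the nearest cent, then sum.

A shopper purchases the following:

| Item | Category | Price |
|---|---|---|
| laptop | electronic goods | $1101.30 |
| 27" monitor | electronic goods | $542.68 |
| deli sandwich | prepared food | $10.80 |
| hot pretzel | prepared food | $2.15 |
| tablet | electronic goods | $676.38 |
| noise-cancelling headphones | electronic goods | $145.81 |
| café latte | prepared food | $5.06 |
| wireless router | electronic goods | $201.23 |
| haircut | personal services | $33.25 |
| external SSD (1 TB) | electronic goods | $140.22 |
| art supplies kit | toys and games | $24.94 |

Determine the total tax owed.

$230.58

Laptop $1101.30: electronic goods → 7.75% + 1% surcharge = 8.75% → $96.36
27" monitor $542.68: electronic goods → 7.75% → $42.06
Deli sandwich $10.80: prepared food → 5.75% → $0.62
Hot pretzel $2.15: prepared food → 5.75% → $0.12
Tablet $676.38: electronic goods → 7.75% → $52.42
Noise-cancelling headphones $145.81: electronic goods → 7.75% → $11.30
Café latte $5.06: prepared food → 5.75% → $0.29
Wireless router $201.23: electronic goods → 7.75% → $15.60
Haircut $33.25: personal services → 0% → $0.00
External SSD (1 TB) $140.22: electronic goods → 7.75% → $10.87
Art supplies kit $24.94: toys and games → 3.75% → $0.94
Total tax = $96.36 + $42.06 + $0.62 + $0.12 + $52.42 + $11.30 + $0.29 + $15.60 + $10.87 + $0.94 = $230.58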